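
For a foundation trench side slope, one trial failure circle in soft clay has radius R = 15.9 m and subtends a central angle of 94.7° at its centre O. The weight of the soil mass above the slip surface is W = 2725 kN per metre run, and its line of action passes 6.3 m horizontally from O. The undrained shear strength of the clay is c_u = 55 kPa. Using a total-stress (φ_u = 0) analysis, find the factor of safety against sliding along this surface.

FS = 1.34

Taking moments about the centre O, the resisting moment is provided by the undrained shear strength acting along the arc:
Arc length L_a = R·θ = 15.9·(94.7°·π/180) = 15.9·1.6528 = 26.28 m
M_R = c_u·L_a·R = 55·26.28·15.9 = 22981.8 kN·m/m
M_D = W·d = 2725·6.3 = 17167.5 kN·m/m
FS = M_R / M_D = 22981.8 / 17167.5 = 1.339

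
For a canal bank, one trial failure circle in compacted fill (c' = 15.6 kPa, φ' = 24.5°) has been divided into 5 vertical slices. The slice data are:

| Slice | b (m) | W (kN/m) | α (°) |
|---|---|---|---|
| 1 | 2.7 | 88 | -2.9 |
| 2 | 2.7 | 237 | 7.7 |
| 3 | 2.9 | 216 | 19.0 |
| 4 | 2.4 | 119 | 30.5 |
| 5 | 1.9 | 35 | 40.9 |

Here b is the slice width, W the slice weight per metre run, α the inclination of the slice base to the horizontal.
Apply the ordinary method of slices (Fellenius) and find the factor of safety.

FS = 2.84

Ordinary method of slices: FS = Σ[c'·Δl_i + (W_i cosα_i)·tanφ'] / Σ W_i sinα_i, with Δl_i = b_i / cosα_i.
Slice 1: Δl = 2.7/cos(-2.9°) = 2.703 m; N'_1 = 88·cos(-2.9°) = 87.9; c'Δl = 42.17; W sinα = -4.5
Slice 2: Δl = 2.7/cos7.7° = 2.725 m; N'_2 = 237·cos7.7° = 234.9; c'Δl = 42.50; W sinα = 31.8
Slice 3: Δl = 2.9/cos19.0° = 3.067 m; N'_3 = 216·cos19.0° = 204.2; c'Δl = 47.85; W sinα = 70.3
Slice 4: Δl = 2.4/cos30.5° = 2.785 m; N'_4 = 119·cos30.5° = 102.5; c'Δl = 43.45; W sinα = 60.4
Slice 5: Δl = 1.9/cos40.9° = 2.514 m; N'_5 = 35·cos40.9° = 26.5; c'Δl = 39.21; W sinα = 22.9
Σc'Δl = 215.2 kN/m; ΣN' = 656.0 kN/m; ΣW sinα = 180.9 kN/m
Resisting = 215.2 + 656.0·tan24.5° = 215.2 + 298.9 = 514.1 kN/m
FS = 514.1 / 180.9 = 2.841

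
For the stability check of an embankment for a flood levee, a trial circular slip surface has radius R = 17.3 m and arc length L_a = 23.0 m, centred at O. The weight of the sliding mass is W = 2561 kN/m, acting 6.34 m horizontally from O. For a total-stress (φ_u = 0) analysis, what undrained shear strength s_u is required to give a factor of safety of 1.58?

s_u = 64.5 kPa

FS = s_u·L_a·R / (W·d), so s_u = FS·W·d / (L_a·R).
s_u = 1.58·2561·6.34 / (23.00·17.3) = 25654.0 / 397.90 = 64.47 kPa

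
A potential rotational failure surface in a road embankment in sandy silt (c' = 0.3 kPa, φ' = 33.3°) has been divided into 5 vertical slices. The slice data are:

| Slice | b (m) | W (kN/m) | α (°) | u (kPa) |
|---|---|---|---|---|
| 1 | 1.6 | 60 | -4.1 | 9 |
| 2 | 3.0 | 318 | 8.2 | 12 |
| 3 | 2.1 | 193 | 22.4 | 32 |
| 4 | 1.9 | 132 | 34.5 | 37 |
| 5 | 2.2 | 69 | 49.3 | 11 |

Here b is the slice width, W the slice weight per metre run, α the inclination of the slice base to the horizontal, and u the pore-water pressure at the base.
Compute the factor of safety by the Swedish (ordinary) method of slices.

Ordinary method of slices: FS = Σ[c'·Δl_i + (W_i cosα_i − u_i·Δl_i)·tanφ'] / Σ W_i sinα_i, with Δl_i = b_i / cosα_i.
Slice 1: Δl = 1.6/cos(-4.1°) = 1.604 m; N'_1 = 60·cos(-4.1°) − 9·1.604 = 45.4; c'Δl = 0.48; W sinα = -4.3
Slice 2: Δl = 3.0/cos8.2° = 3.031 m; N'_2 = 318·cos8.2° − 12·3.031 = 278.4; c'Δl = 0.91; W sinα = 45.4
Slice 3: Δl = 2.1/cos22.4° = 2.271 m; N'_3 = 193·cos22.4° − 32·2.271 = 105.8; c'Δl = 0.68; W sinα = 73.5
Slice 4: Δl = 1.9/cos34.5° = 2.305 m; N'_4 = 132·cos34.5° − 37·2.305 = 23.5; c'Δl = 0.69; W sinα = 74.8
Slice 5: Δl = 2.2/cos49.3° = 3.374 m; N'_5 = 69·cos49.3° − 11·3.374 = 7.9; c'Δl = 1.01; W sinα = 52.3
Σc'Δl = 3.8 kN/m; ΣN' = 460.9 kN/m; ΣW sinα = 241.7 kN/m
Resisting = 3.8 + 460.9·tan33.3° = 3.8 + 302.8 = 306.5 kN/m
FS = 306.5 / 241.7 = 1.268

FS = 1.27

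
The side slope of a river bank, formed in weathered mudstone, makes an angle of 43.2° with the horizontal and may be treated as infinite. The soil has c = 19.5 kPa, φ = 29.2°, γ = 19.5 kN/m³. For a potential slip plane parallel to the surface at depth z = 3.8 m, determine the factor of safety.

FS = 1.12

For an infinite slope with a slip plane parallel to the surface (no pore pressure): FS = [c + γz cos²β tanφ] / [γz sinβ cosβ].
γz = 19.5·3.8 = 74.10 kN/m²
Numerator = 19.5 + 74.10·cos²43.2°·tan29.2° = 19.5 + 74.10·0.5314·0.5589 = 41.507 kPa
Denominator = 74.10·sin43.2°·cos43.2° = 74.10·0.6845·0.7290 = 36.977 kPa
FS = 41.507 / 36.977 = 1.123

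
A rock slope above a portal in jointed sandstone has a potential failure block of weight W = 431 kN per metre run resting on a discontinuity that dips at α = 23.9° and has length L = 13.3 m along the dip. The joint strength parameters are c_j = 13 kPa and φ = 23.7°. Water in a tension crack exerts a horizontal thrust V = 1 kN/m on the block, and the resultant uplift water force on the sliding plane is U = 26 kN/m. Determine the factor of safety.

Resolving the block weight along and normal to the plane and applying the Mohr–Coulomb strength on the joint:
N' = W cosα − U − V sinα = 431·cos23.9° − 26 − 1·sin23.9° = 367.6 kN/m
Driving force T = W sinα + V cosα = 431·sin23.9° + 1·cos23.9° = 175.5 kN/m
Resisting force R = c_j·L + N'·tanφ = 13·13.3 + 367.6·tan23.7° = 172.9 + 161.4 = 334.3 kN/m
FS = R / T = 334.3 / 175.5 = 1.904

FS = 1.90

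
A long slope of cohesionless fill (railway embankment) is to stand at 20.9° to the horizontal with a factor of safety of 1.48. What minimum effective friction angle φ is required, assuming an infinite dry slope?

FS = tanφ/tanβ ⇒ tanφ = FS · tanβ = 1.48 · tan20.9° = 0.5652
φ = arctan(0.5652) = 29.47°

φ = 29.5°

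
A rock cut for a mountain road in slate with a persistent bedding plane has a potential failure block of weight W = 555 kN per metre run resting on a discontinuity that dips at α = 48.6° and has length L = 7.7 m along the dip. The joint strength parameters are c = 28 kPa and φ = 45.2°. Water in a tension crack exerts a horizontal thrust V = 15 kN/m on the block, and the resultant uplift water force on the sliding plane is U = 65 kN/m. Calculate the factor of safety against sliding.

FS = 1.19

Resolving the block weight along and normal to the plane and applying the Mohr–Coulomb strength on the joint:
N' = W cosα − U − V sinα = 555·cos48.6° − 65 − 15·sin48.6° = 290.8 kN/m
Driving force T = W sinα + V cosα = 555·sin48.6° + 15·cos48.6° = 426.2 kN/m
Resisting force R = c·L + N'·tanφ = 28·7.7 + 290.8·tan45.2° = 215.6 + 292.8 = 508.4 kN/m
FS = R / T = 508.4 / 426.2 = 1.193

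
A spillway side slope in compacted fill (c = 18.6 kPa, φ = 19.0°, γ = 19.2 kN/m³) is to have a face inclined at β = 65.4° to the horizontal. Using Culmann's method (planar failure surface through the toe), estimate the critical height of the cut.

H_c = 10.73 m

Culmann's analysis gives the critical failure plane at α_cr = (β + φ)/2 = (65.4 + 19.0)/2 = 42.2°, and the critical height
H_c = (4c/γ) · sinβ cosφ / [1 − cos(β − φ)]
    = (4·18.6/19.2) · sin65.4°·cos19.0° / [1 − cos(46.4°)]
    = 3.875 · 0.9092·0.9455 / [1 − 0.6896]
    = 3.875 · 0.8597 / 0.3104
    = 10.73 m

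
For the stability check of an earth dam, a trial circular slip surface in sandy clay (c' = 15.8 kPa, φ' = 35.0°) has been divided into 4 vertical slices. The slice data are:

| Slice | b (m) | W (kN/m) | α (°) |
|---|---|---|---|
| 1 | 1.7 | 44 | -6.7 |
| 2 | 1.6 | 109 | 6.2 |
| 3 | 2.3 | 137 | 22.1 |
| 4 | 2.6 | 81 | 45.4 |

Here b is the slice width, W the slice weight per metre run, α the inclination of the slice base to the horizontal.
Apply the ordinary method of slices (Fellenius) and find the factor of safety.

Ordinary method of slices: FS = Σ[c'·Δl_i + (W_i cosα_i)·tanφ'] / Σ W_i sinα_i, with Δl_i = b_i / cosα_i.
Slice 1: Δl = 1.7/cos(-6.7°) = 1.712 m; N'_1 = 44·cos(-6.7°) = 43.7; c'Δl = 27.04; W sinα = -5.1
Slice 2: Δl = 1.6/cos6.2° = 1.609 m; N'_2 = 109·cos6.2° = 108.4; c'Δl = 25.43; W sinα = 11.8
Slice 3: Δl = 2.3/cos22.1° = 2.482 m; N'_3 = 137·cos22.1° = 126.9; c'Δl = 39.22; W sinα = 51.5
Slice 4: Δl = 2.6/cos45.4° = 3.703 m; N'_4 = 81·cos45.4° = 56.9; c'Δl = 58.51; W sinα = 57.7
Σc'Δl = 150.2 kN/m; ΣN' = 335.9 kN/m; ΣW sinα = 115.9 kN/m
Resisting = 150.2 + 335.9·tan35.0° = 150.2 + 235.2 = 385.4 kN/m
FS = 385.4 / 115.9 = 3.326

FS = 3.33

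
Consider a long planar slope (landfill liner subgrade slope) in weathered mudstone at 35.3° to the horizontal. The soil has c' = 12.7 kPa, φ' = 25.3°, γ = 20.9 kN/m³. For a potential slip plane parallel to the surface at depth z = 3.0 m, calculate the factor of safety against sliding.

FS = 1.10

For an infinite slope with a slip plane parallel to the surface (no pore pressure): FS = [c' + γz cos²β tanφ'] / [γz sinβ cosβ].
γz = 20.9·3.0 = 62.70 kN/m²
Numerator = 12.7 + 62.70·cos²35.3°·tan25.3° = 12.7 + 62.70·0.6661·0.4727 = 32.441 kPa
Denominator = 62.70·sin35.3°·cos35.3° = 62.70·0.5779·0.8161 = 29.570 kPa
FS = 32.441 / 29.570 = 1.097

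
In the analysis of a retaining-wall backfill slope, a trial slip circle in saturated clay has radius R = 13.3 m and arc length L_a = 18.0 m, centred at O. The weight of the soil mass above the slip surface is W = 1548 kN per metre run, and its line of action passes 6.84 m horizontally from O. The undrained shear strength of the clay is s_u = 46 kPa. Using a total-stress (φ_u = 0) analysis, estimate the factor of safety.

Taking moments about the centre O, the resisting moment is provided by the undrained shear strength acting along the arc:
M_R = s_u·L_a·R = 46·18.00·13.3 = 11012.4 kN·m/m
M_D = W·d = 1548·6.84 = 10588.3 kN·m/m
FS = M_R / M_D = 11012.4 / 10588.3 = 1.040

FS = 1.04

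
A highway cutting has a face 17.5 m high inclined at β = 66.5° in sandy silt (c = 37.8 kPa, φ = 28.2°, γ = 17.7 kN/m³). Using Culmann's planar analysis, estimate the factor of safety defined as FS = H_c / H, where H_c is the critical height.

FS = 1.83

H_c = (4c/γ) · sinβ cosφ / [1 − cos(β − φ)]
    = (4·37.8/17.7) · sin66.5°·cos28.2° / [1 − cos38.3°]
    = 8.542 · 0.8082 / 0.2152 = 32.08 m
FS = H_c / H = 32.08 / 17.5 = 1.833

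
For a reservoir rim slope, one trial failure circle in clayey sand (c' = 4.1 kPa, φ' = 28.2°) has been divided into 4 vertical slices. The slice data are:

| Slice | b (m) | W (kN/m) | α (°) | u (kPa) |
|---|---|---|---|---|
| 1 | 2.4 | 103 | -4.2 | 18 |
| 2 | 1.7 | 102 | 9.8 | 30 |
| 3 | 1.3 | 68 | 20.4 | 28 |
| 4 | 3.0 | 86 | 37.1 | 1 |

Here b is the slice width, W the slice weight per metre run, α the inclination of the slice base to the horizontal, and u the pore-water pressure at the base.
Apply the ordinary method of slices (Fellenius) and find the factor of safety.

FS = 1.69

Ordinary method of slices: FS = Σ[c'·Δl_i + (W_i cosα_i − u_i·Δl_i)·tanφ'] / Σ W_i sinα_i, with Δl_i = b_i / cosα_i.
Slice 1: Δl = 2.4/cos(-4.2°) = 2.406 m; N'_1 = 103·cos(-4.2°) − 18·2.406 = 59.4; c'Δl = 9.87; W sinα = -7.5
Slice 2: Δl = 1.7/cos9.8° = 1.725 m; N'_2 = 102·cos9.8° − 30·1.725 = 48.8; c'Δl = 7.07; W sinα = 17.4
Slice 3: Δl = 1.3/cos20.4° = 1.387 m; N'_3 = 68·cos20.4° − 28·1.387 = 24.9; c'Δl = 5.69; W sinα = 23.7
Slice 4: Δl = 3.0/cos37.1° = 3.761 m; N'_4 = 86·cos37.1° − 1·3.761 = 64.8; c'Δl = 15.42; W sinα = 51.9
Σc'Δl = 38.0 kN/m; ΣN' = 197.9 kN/m; ΣW sinα = 85.4 kN/m
Resisting = 38.0 + 197.9·tan28.2° = 38.0 + 106.1 = 144.2 kN/m
FS = 144.2 / 85.4 = 1.688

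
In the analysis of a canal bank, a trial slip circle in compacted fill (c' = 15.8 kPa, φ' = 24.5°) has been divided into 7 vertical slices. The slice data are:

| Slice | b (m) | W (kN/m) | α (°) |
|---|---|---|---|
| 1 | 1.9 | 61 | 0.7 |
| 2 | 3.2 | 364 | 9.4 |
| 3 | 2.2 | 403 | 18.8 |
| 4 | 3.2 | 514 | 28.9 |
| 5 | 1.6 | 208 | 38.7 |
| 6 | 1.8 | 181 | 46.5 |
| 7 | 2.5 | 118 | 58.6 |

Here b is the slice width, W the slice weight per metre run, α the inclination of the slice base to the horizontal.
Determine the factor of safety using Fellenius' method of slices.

Ordinary method of slices: FS = Σ[c'·Δl_i + (W_i cosα_i)·tanφ'] / Σ W_i sinα_i, with Δl_i = b_i / cosα_i.
Slice 1: Δl = 1.9/cos0.7° = 1.900 m; N'_1 = 61·cos0.7° = 61.0; c'Δl = 30.02; W sinα = 0.7
Slice 2: Δl = 3.2/cos9.4° = 3.244 m; N'_2 = 364·cos9.4° = 359.1; c'Δl = 51.25; W sinα = 59.5
Slice 3: Δl = 2.2/cos18.8° = 2.324 m; N'_3 = 403·cos18.8° = 381.5; c'Δl = 36.72; W sinα = 129.9
Slice 4: Δl = 3.2/cos28.9° = 3.655 m; N'_4 = 514·cos28.9° = 450.0; c'Δl = 57.75; W sinα = 248.4
Slice 5: Δl = 1.6/cos38.7° = 2.050 m; N'_5 = 208·cos38.7° = 162.3; c'Δl = 32.39; W sinα = 130.1
Slice 6: Δl = 1.8/cos46.5° = 2.615 m; N'_6 = 181·cos46.5° = 124.6; c'Δl = 41.32; W sinα = 131.3
Slice 7: Δl = 2.5/cos58.6° = 4.798 m; N'_7 = 118·cos58.6° = 61.5; c'Δl = 75.81; W sinα = 100.7
Σc'Δl = 325.3 kN/m; ΣN' = 1600.0 kN/m; ΣW sinα = 800.5 kN/m
Resisting = 325.3 + 1600.0·tan24.5° = 325.3 + 729.2 = 1054.4 kN/m
FS = 1054.4 / 800.5 = 1.317

FS = 1.32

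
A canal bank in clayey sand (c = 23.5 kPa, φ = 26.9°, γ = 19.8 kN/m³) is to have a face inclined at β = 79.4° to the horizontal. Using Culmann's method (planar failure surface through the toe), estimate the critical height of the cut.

H_c = 10.64 m

Culmann's analysis gives the critical failure plane at α_cr = (β + φ)/2 = (79.4 + 26.9)/2 = 53.2°, and the critical height
H_c = (4c/γ) · sinβ cosφ / [1 − cos(β − φ)]
    = (4·23.5/19.8) · sin79.4°·cos26.9° / [1 − cos(52.5°)]
    = 4.747 · 0.9829·0.8918 / [1 − 0.6088]
    = 4.747 · 0.8766 / 0.3912
    = 10.64 m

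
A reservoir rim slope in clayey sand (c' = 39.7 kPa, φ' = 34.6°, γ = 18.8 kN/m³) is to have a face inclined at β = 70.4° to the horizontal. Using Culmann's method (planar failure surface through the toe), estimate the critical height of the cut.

Culmann's analysis gives the critical failure plane at α_cr = (β + φ')/2 = (70.4 + 34.6)/2 = 52.5°, and the critical height
H_c = (4c'/γ) · sinβ cosφ' / [1 − cos(β − φ')]
    = (4·39.7/18.8) · sin70.4°·cos34.6° / [1 − cos(35.8°)]
    = 8.447 · 0.9421·0.8231 / [1 − 0.8111]
    = 8.447 · 0.7754 / 0.1889
    = 34.67 m

H_c = 34.67 m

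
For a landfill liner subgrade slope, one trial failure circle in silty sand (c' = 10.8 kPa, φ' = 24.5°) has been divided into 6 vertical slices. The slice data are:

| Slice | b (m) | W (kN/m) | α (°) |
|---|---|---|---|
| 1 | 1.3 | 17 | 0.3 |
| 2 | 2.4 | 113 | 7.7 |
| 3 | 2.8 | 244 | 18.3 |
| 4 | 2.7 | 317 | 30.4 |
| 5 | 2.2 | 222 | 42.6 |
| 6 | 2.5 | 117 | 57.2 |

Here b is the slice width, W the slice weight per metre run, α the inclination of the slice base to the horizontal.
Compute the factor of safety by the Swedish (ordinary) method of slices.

Ordinary method of slices: FS = Σ[c'·Δl_i + (W_i cosα_i)·tanφ'] / Σ W_i sinα_i, with Δl_i = b_i / cosα_i.
Slice 1: Δl = 1.3/cos0.3° = 1.300 m; N'_1 = 17·cos0.3° = 17.0; c'Δl = 14.04; W sinα = 0.1
Slice 2: Δl = 2.4/cos7.7° = 2.422 m; N'_2 = 113·cos7.7° = 112.0; c'Δl = 26.16; W sinα = 15.1
Slice 3: Δl = 2.8/cos18.3° = 2.949 m; N'_3 = 244·cos18.3° = 231.7; c'Δl = 31.85; W sinα = 76.6
Slice 4: Δl = 2.7/cos30.4° = 3.130 m; N'_4 = 317·cos30.4° = 273.4; c'Δl = 33.81; W sinα = 160.4
Slice 5: Δl = 2.2/cos42.6° = 2.989 m; N'_5 = 222·cos42.6° = 163.4; c'Δl = 32.28; W sinα = 150.3
Slice 6: Δl = 2.5/cos57.2° = 4.615 m; N'_6 = 117·cos57.2° = 63.4; c'Δl = 49.84; W sinα = 98.3
Σc'Δl = 188.0 kN/m; ΣN' = 860.9 kN/m; ΣW sinα = 500.9 kN/m
Resisting = 188.0 + 860.9·tan24.5° = 188.0 + 392.3 = 580.3 kN/m
FS = 580.3 / 500.9 = 1.159

FS = 1.16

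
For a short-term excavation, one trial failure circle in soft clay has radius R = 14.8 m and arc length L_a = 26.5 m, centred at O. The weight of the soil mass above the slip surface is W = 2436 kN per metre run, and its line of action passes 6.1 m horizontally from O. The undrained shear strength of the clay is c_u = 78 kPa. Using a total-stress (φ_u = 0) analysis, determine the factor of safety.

FS = 2.06

Taking moments about the centre O, the resisting moment is provided by the undrained shear strength acting along the arc:
M_R = c_u·L_a·R = 78·26.50·14.8 = 30591.6 kN·m/m
M_D = W·d = 2436·6.1 = 14859.6 kN·m/m
FS = M_R / M_D = 30591.6 / 14859.6 = 2.059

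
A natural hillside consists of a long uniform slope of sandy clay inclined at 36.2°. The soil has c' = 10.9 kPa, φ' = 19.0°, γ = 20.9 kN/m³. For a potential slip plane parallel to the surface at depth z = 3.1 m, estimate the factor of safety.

For an infinite slope with a slip plane parallel to the surface (no pore pressure): FS = [c' + γz cos²β tanφ'] / [γz sinβ cosβ].
γz = 20.9·3.1 = 64.79 kN/m²
Numerator = 10.9 + 64.79·cos²36.2°·tan19.0° = 10.9 + 64.79·0.6512·0.3443 = 25.427 kPa
Denominator = 64.79·sin36.2°·cos36.2° = 64.79·0.5906·0.8070 = 30.879 kPa
FS = 25.427 / 30.879 = 0.823

FS = 0.82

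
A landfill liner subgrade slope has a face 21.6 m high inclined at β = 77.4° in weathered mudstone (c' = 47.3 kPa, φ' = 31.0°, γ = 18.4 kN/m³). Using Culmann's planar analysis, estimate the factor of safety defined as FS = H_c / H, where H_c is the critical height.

FS = 1.28

H_c = (4c'/γ) · sinβ cosφ' / [1 − cos(β − φ')]
    = (4·47.3/18.4) · sin77.4°·cos31.0° / [1 − cos46.4°]
    = 10.283 · 0.8365 / 0.3104 = 27.71 m
FS = H_c / H = 27.71 / 21.6 = 1.283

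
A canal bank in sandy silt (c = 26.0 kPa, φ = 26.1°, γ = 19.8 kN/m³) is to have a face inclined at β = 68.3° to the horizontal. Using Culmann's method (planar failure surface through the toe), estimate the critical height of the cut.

H_c = 16.91 m

Culmann's analysis gives the critical failure plane at α_cr = (β + φ)/2 = (68.3 + 26.1)/2 = 47.2°, and the critical height
H_c = (4c/γ) · sinβ cosφ / [1 − cos(β − φ)]
    = (4·26.0/19.8) · sin68.3°·cos26.1° / [1 − cos(42.2°)]
    = 5.253 · 0.9291·0.8980 / [1 − 0.7408]
    = 5.253 · 0.8344 / 0.2592
    = 16.91 m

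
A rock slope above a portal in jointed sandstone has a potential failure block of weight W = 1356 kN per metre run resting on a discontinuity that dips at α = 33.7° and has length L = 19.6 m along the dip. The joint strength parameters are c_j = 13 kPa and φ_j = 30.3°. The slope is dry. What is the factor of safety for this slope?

FS = 1.21

Resolving the block weight along and normal to the plane and applying the Mohr–Coulomb strength on the joint:
N' = W cosα = 1356·cos33.7° = 1128.1 kN/m
Driving force T = W sinα = 1356·sin33.7° = 752.4 kN/m
Resisting force R = c_j·L + N'·tanφ_j = 13·19.6 + 1128.1·tan30.3° = 254.8 + 659.2 = 914.0 kN/m
FS = R / T = 914.0 / 752.4 = 1.215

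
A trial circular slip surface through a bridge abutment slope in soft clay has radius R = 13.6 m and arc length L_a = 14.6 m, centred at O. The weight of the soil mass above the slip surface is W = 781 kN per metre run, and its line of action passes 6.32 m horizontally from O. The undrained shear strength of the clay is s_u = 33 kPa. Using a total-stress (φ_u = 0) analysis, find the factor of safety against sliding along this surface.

Taking moments about the centre O, the resisting moment is provided by the undrained shear strength acting along the arc:
M_R = s_u·L_a·R = 33·14.60·13.6 = 6552.5 kN·m/m
M_D = W·d = 781·6.32 = 4935.9 kN·m/m
FS = M_R / M_D = 6552.5 / 4935.9 = 1.328

FS = 1.33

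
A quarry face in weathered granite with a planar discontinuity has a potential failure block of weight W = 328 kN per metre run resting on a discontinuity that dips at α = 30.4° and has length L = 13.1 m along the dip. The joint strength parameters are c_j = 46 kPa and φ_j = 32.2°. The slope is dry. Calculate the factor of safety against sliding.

FS = 4.70

Resolving the block weight along and normal to the plane and applying the Mohr–Coulomb strength on the joint:
N' = W cosα = 328·cos30.4° = 282.9 kN/m
Driving force T = W sinα = 328·sin30.4° = 166.0 kN/m
Resisting force R = c_j·L + N'·tanφ_j = 46·13.1 + 282.9·tan32.2° = 602.6 + 178.2 = 780.8 kN/m
FS = R / T = 780.8 / 166.0 = 4.704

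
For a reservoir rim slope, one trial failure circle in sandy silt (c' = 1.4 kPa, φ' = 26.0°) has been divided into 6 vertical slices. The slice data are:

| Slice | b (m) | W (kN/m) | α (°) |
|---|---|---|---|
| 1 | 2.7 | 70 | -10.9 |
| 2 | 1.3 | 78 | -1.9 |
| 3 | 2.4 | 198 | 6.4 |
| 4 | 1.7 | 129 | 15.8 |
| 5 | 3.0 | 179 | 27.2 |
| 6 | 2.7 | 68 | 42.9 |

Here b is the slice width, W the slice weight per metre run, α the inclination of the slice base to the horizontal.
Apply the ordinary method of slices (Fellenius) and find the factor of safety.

FS = 2.07

Ordinary method of slices: FS = Σ[c'·Δl_i + (W_i cosα_i)·tanφ'] / Σ W_i sinα_i, with Δl_i = b_i / cosα_i.
Slice 1: Δl = 2.7/cos(-10.9°) = 2.750 m; N'_1 = 70·cos(-10.9°) = 68.7; c'Δl = 3.85; W sinα = -13.2
Slice 2: Δl = 1.3/cos(-1.9°) = 1.301 m; N'_2 = 78·cos(-1.9°) = 78.0; c'Δl = 1.82; W sinα = -2.6
Slice 3: Δl = 2.4/cos6.4° = 2.415 m; N'_3 = 198·cos6.4° = 196.8; c'Δl = 3.38; W sinα = 22.1
Slice 4: Δl = 1.7/cos15.8° = 1.767 m; N'_4 = 129·cos15.8° = 124.1; c'Δl = 2.47; W sinα = 35.1
Slice 5: Δl = 3.0/cos27.2° = 3.373 m; N'_5 = 179·cos27.2° = 159.2; c'Δl = 4.72; W sinα = 81.8
Slice 6: Δl = 2.7/cos42.9° = 3.686 m; N'_6 = 68·cos42.9° = 49.8; c'Δl = 5.16; W sinα = 46.3
Σc'Δl = 21.4 kN/m; ΣN' = 676.6 kN/m; ΣW sinα = 169.5 kN/m
Resisting = 21.4 + 676.6·tan26.0° = 21.4 + 330.0 = 351.4 kN/m
FS = 351.4 / 169.5 = 2.073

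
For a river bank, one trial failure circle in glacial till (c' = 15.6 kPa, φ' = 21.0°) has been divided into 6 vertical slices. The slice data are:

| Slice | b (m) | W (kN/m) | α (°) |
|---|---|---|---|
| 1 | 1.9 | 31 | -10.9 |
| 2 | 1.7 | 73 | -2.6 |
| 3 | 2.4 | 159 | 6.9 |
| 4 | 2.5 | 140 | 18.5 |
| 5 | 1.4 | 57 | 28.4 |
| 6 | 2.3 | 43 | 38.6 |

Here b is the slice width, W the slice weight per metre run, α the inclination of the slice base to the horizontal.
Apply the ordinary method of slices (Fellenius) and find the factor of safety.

FS = 3.60

Ordinary method of slices: FS = Σ[c'·Δl_i + (W_i cosα_i)·tanφ'] / Σ W_i sinα_i, with Δl_i = b_i / cosα_i.
Slice 1: Δl = 1.9/cos(-10.9°) = 1.935 m; N'_1 = 31·cos(-10.9°) = 30.4; c'Δl = 30.18; W sinα = -5.9
Slice 2: Δl = 1.7/cos(-2.6°) = 1.702 m; N'_2 = 73·cos(-2.6°) = 72.9; c'Δl = 26.55; W sinα = -3.3
Slice 3: Δl = 2.4/cos6.9° = 2.418 m; N'_3 = 159·cos6.9° = 157.8; c'Δl = 37.71; W sinα = 19.1
Slice 4: Δl = 2.5/cos18.5° = 2.636 m; N'_4 = 140·cos18.5° = 132.8; c'Δl = 41.13; W sinα = 44.4
Slice 5: Δl = 1.4/cos28.4° = 1.592 m; N'_5 = 57·cos28.4° = 50.1; c'Δl = 24.83; W sinα = 27.1
Slice 6: Δl = 2.3/cos38.6° = 2.943 m; N'_6 = 43·cos38.6° = 33.6; c'Δl = 45.91; W sinα = 26.8
Σc'Δl = 206.3 kN/m; ΣN' = 477.7 kN/m; ΣW sinα = 108.3 kN/m
Resisting = 206.3 + 477.7·tan21.0° = 206.3 + 183.4 = 389.7 kN/m
FS = 389.7 / 108.3 = 3.599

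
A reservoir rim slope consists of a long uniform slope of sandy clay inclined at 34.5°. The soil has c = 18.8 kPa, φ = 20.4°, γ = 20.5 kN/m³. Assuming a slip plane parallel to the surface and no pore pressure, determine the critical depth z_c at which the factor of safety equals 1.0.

Setting FS = 1.00 in FS = [c + γz cos²β tanφ] / [γz sinβ cosβ] and solving for z:
z = c / [γ cosβ (FS·sinβ − cosβ·tanφ)]
  = 18.8 / [20.5·cos34.5°·(1.00·sin34.5° − cos34.5°·tan20.4°)]
  = 18.8 / [20.5·0.8241·(1.00·0.5664 − 0.8241·0.3719)]
  = 18.8 / 4.3912 = 4.281 m

z_c = 4.28 m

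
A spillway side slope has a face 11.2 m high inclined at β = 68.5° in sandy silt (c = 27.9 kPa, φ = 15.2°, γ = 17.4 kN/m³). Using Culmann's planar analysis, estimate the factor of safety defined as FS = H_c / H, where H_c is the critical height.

H_c = (4c/γ) · sinβ cosφ / [1 − cos(β − φ)]
    = (4·27.9/17.4) · sin68.5°·cos15.2° / [1 − cos53.3°]
    = 6.414 · 0.8979 / 0.4024 = 14.31 m
FS = H_c / H = 14.31 / 11.2 = 1.278

FS = 1.28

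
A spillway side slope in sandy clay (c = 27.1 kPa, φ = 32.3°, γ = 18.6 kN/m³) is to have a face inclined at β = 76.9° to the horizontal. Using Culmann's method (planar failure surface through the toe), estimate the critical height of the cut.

H_c = 16.66 m

Culmann's analysis gives the critical failure plane at α_cr = (β + φ)/2 = (76.9 + 32.3)/2 = 54.6°, and the critical height
H_c = (4c/γ) · sinβ cosφ / [1 − cos(β − φ)]
    = (4·27.1/18.6) · sin76.9°·cos32.3° / [1 − cos(44.6°)]
    = 5.828 · 0.9740·0.8453 / [1 − 0.7120]
    = 5.828 · 0.8233 / 0.2880
    = 16.66 m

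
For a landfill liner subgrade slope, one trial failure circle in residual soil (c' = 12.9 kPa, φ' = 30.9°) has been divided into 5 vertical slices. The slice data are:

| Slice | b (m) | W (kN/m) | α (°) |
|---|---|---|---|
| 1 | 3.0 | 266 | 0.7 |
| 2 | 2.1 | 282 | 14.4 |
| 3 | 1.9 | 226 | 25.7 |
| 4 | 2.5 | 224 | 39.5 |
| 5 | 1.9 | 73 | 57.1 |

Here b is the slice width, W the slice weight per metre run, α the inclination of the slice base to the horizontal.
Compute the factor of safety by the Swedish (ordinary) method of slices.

FS = 2.01

Ordinary method of slices: FS = Σ[c'·Δl_i + (W_i cosα_i)·tanφ'] / Σ W_i sinα_i, with Δl_i = b_i / cosα_i.
Slice 1: Δl = 3.0/cos0.7° = 3.000 m; N'_1 = 266·cos0.7° = 266.0; c'Δl = 38.70; W sinα = 3.2
Slice 2: Δl = 2.1/cos14.4° = 2.168 m; N'_2 = 282·cos14.4° = 273.1; c'Δl = 27.97; W sinα = 70.1
Slice 3: Δl = 1.9/cos25.7° = 2.109 m; N'_3 = 226·cos25.7° = 203.6; c'Δl = 27.20; W sinα = 98.0
Slice 4: Δl = 2.5/cos39.5° = 3.240 m; N'_4 = 224·cos39.5° = 172.8; c'Δl = 41.79; W sinα = 142.5
Slice 5: Δl = 1.9/cos57.1° = 3.498 m; N'_5 = 73·cos57.1° = 39.7; c'Δl = 45.12; W sinα = 61.3
Σc'Δl = 180.8 kN/m; ΣN' = 955.3 kN/m; ΣW sinα = 375.2 kN/m
Resisting = 180.8 + 955.3·tan30.9° = 180.8 + 571.7 = 752.5 kN/m
FS = 752.5 / 375.2 = 2.006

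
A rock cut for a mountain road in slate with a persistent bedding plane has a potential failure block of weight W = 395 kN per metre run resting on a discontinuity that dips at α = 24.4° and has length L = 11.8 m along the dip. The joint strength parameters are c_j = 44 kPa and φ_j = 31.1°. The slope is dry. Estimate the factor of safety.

FS = 4.51

Resolving the block weight along and normal to the plane and applying the Mohr–Coulomb strength on the joint:
N' = W cosα = 395·cos24.4° = 359.7 kN/m
Driving force T = W sinα = 395·sin24.4° = 163.2 kN/m
Resisting force R = c_j·L + N'·tanφ_j = 44·11.8 + 359.7·tan31.1° = 519.2 + 217.0 = 736.2 kN/m
FS = R / T = 736.2 / 163.2 = 4.512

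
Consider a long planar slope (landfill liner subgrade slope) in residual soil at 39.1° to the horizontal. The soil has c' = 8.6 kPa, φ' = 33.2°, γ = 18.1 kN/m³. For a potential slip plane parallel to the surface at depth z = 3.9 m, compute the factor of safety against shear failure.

FS = 1.05

For an infinite slope with a slip plane parallel to the surface (no pore pressure): FS = [c' + γz cos²β tanφ'] / [γz sinβ cosβ].
γz = 18.1·3.9 = 70.59 kN/m²
Numerator = 8.6 + 70.59·cos²39.1°·tan33.2° = 8.6 + 70.59·0.6022·0.6544 = 36.420 kPa
Denominator = 70.59·sin39.1°·cos39.1° = 70.59·0.6307·0.7760 = 34.549 kPa
FS = 36.420 / 34.549 = 1.054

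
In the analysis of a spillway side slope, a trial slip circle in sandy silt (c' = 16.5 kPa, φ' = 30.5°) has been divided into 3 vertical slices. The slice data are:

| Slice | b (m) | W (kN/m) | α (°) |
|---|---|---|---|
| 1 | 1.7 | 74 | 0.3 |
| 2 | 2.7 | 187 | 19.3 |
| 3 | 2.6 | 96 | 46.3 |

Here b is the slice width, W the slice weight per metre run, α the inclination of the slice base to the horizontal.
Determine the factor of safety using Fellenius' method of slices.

Ordinary method of slices: FS = Σ[c'·Δl_i + (W_i cosα_i)·tanφ'] / Σ W_i sinα_i, with Δl_i = b_i / cosα_i.
Slice 1: Δl = 1.7/cos0.3° = 1.700 m; N'_1 = 74·cos0.3° = 74.0; c'Δl = 28.05; W sinα = 0.4
Slice 2: Δl = 2.7/cos19.3° = 2.861 m; N'_2 = 187·cos19.3° = 176.5; c'Δl = 47.20; W sinα = 61.8
Slice 3: Δl = 2.6/cos46.3° = 3.763 m; N'_3 = 96·cos46.3° = 66.3; c'Δl = 62.09; W sinα = 69.4
Σc'Δl = 137.3 kN/m; ΣN' = 316.8 kN/m; ΣW sinα = 131.6 kN/m
Resisting = 137.3 + 316.8·tan30.5° = 137.3 + 186.6 = 324.0 kN/m
FS = 324.0 / 131.6 = 2.462

FS = 2.46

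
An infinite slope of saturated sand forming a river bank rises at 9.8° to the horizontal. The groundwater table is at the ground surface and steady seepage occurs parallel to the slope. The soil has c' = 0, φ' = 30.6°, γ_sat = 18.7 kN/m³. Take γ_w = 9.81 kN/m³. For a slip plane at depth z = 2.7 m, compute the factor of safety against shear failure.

FS = 1.63

With seepage parallel to the slope and the water table at the surface, the effective normal stress on the slip plane uses the buoyant unit weight γ' = γ_sat − γ_w while the driving shear stress uses γ_sat:
FS = [c' + γ' z cos²β tanφ'] / [γ_sat z sinβ cosβ]
(For c' = 0 this reduces to FS = (γ'/γ_sat)·tanφ'/tanβ.)
γ' = 18.7 − 9.81 = 8.89 kN/m³
Numerator = 0.0 + 8.89·2.7·cos²9.8°·tan30.6° = 0.0 + 8.89·2.7·0.9710·0.5914 = 13.784 kPa
Denominator = 18.7·2.7·sin9.8°·cos9.8° = 18.7·2.7·0.1702·0.9854 = 8.468 kPa
FS = 13.784 / 8.468 = 1.628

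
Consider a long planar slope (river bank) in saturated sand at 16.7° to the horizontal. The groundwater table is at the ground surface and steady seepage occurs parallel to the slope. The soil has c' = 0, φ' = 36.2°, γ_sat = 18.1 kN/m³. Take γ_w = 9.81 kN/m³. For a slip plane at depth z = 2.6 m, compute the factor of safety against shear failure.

With seepage parallel to the slope and the water table at the surface, the effective normal stress on the slip plane uses the buoyant unit weight γ' = γ_sat − γ_w while the driving shear stress uses γ_sat:
FS = [c' + γ' z cos²β tanφ'] / [γ_sat z sinβ cosβ]
(For c' = 0 this reduces to FS = (γ'/γ_sat)·tanφ'/tanβ.)
γ' = 18.1 − 9.81 = 8.29 kN/m³
Numerator = 0.0 + 8.29·2.6·cos²16.7°·tan36.2° = 0.0 + 8.29·2.6·0.9174·0.7319 = 14.472 kPa
Denominator = 18.1·2.6·sin16.7°·cos16.7° = 18.1·2.6·0.2874·0.9578 = 12.953 kPa
FS = 14.472 / 12.953 = 1.117

FS = 1.12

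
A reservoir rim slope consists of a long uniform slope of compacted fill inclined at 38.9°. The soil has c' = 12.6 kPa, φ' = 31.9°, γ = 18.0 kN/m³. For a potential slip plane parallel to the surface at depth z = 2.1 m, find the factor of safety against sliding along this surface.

FS = 1.45

For an infinite slope with a slip plane parallel to the surface (no pore pressure): FS = [c' + γz cos²β tanφ'] / [γz sinβ cosβ].
γz = 18.0·2.1 = 37.80 kN/m²
Numerator = 12.6 + 37.80·cos²38.9°·tan31.9° = 12.6 + 37.80·0.6057·0.6224 = 26.850 kPa
Denominator = 37.80·sin38.9°·cos38.9° = 37.80·0.6280·0.7782 = 18.473 kPa
FS = 26.850 / 18.473 = 1.453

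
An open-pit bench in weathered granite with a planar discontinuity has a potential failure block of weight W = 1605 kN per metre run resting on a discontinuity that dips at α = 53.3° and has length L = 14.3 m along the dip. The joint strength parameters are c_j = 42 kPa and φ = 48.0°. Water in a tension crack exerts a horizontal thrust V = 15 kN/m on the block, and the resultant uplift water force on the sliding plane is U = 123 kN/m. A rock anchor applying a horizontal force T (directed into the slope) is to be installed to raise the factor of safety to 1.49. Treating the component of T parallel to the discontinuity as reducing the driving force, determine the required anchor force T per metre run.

T = 233 kN/m

Resolving forces along and normal to the sliding plane, with the horizontal anchor force T adding T·sinα to the effective normal force and T·cosα acting up the plane against the driving force:
FS = [c_jL + (W cosα − U − V sinα + T sinα) tanφ] / [W sinα + V cosα − T cosα]
Without the anchor: N' = 824.2 kN/m, driving T_d = 1295.8 kN/m, resisting R = 42·14.3 + 824.2·tan48.0° = 1515.9 kN/m, FS = 1.17.
Setting FS = 1.49 and solving for T:
1.49·(1295.8 − T cos53.3°) = 1515.9 + T sin53.3°·tan48.0°
T·(sin53.3°·tan48.0° + 1.49·cos53.3°) = 1.49·1295.8 − 1515.9
T·(0.8018·1.1106 + 1.49·0.5976) = 1930.8 − 1515.9 = 414.8
T·1.7809 = 414.8
T = 232.9 kN/m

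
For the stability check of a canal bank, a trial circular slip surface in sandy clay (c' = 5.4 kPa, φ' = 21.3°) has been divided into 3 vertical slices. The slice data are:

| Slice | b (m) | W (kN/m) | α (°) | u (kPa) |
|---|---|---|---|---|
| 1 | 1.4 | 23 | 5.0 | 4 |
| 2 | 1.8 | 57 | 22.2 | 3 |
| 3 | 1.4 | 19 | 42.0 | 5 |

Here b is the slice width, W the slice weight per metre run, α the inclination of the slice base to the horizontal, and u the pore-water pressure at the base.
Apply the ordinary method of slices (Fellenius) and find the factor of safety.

Ordinary method of slices: FS = Σ[c'·Δl_i + (W_i cosα_i − u_i·Δl_i)·tanφ'] / Σ W_i sinα_i, with Δl_i = b_i / cosα_i.
Slice 1: Δl = 1.4/cos5.0° = 1.405 m; N'_1 = 23·cos5.0° − 4·1.405 = 17.3; c'Δl = 7.59; W sinα = 2.0
Slice 2: Δl = 1.8/cos22.2° = 1.944 m; N'_2 = 57·cos22.2° − 3·1.944 = 46.9; c'Δl = 10.50; W sinα = 21.5
Slice 3: Δl = 1.4/cos42.0° = 1.884 m; N'_3 = 19·cos42.0° − 5·1.884 = 4.7; c'Δl = 10.17; W sinα = 12.7
Σc'Δl = 28.3 kN/m; ΣN' = 68.9 kN/m; ΣW sinα = 36.3 kN/m
Resisting = 28.3 + 68.9·tan21.3° = 28.3 + 26.9 = 55.1 kN/m
FS = 55.1 / 36.3 = 1.521

FS = 1.52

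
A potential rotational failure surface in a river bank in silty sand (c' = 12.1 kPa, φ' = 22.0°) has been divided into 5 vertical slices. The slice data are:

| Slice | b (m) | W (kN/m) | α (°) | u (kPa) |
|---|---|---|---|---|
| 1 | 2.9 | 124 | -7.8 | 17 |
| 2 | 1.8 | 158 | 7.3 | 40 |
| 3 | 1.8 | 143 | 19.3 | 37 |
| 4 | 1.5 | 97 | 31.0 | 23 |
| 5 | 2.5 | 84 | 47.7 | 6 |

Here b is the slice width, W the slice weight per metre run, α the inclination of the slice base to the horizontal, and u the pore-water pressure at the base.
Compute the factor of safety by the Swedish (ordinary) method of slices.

Ordinary method of slices: FS = Σ[c'·Δl_i + (W_i cosα_i − u_i·Δl_i)·tanφ'] / Σ W_i sinα_i, with Δl_i = b_i / cosα_i.
Slice 1: Δl = 2.9/cos(-7.8°) = 2.927 m; N'_1 = 124·cos(-7.8°) − 17·2.927 = 73.1; c'Δl = 35.42; W sinα = -16.8
Slice 2: Δl = 1.8/cos7.3° = 1.815 m; N'_2 = 158·cos7.3° − 40·1.815 = 84.1; c'Δl = 21.96; W sinα = 20.1
Slice 3: Δl = 1.8/cos19.3° = 1.907 m; N'_3 = 143·cos19.3° − 37·1.907 = 64.4; c'Δl = 23.08; W sinα = 47.3
Slice 4: Δl = 1.5/cos31.0° = 1.750 m; N'_4 = 97·cos31.0° − 23·1.750 = 42.9; c'Δl = 21.17; W sinα = 50.0
Slice 5: Δl = 2.5/cos47.7° = 3.715 m; N'_5 = 84·cos47.7° − 6·3.715 = 34.2; c'Δl = 44.95; W sinα = 62.1
Σc'Δl = 146.6 kN/m; ΣN' = 298.8 kN/m; ΣW sinα = 162.6 kN/m
Resisting = 146.6 + 298.8·tan22.0° = 146.6 + 120.7 = 267.3 kN/m
FS = 267.3 / 162.6 = 1.644

FS = 1.64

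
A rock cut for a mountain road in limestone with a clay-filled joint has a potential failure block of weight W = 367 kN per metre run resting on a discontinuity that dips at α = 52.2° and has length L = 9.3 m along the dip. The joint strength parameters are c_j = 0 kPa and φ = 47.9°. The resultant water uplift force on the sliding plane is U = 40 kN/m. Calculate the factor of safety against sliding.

FS = 0.71

Resolving the block weight along and normal to the plane and applying the Mohr–Coulomb strength on the joint:
N' = W cosα − U = 367·cos52.2° − 40 = 184.9 kN/m
Driving force T = W sinα = 367·sin52.2° = 290.0 kN/m
Resisting force R = c_j·L + N'·tanφ = 0·9.3 + 184.9·tan47.9° = 0.0 + 204.7 = 204.7 kN/m
FS = R / T = 204.7 / 290.0 = 0.706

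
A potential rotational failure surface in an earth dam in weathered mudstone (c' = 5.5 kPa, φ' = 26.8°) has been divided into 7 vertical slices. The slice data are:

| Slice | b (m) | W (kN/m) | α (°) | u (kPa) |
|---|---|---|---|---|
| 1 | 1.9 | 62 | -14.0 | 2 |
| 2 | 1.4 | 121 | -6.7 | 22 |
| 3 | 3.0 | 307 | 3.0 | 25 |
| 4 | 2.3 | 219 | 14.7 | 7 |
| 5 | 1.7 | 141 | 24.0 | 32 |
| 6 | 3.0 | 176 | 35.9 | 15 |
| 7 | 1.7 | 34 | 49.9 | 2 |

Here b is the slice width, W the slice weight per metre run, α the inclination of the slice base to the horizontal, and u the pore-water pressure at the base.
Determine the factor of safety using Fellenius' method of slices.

FS = 2.05

Ordinary method of slices: FS = Σ[c'·Δl_i + (W_i cosα_i − u_i·Δl_i)·tanφ'] / Σ W_i sinα_i, with Δl_i = b_i / cosα_i.
Slice 1: Δl = 1.9/cos(-14.0°) = 1.958 m; N'_1 = 62·cos(-14.0°) − 2·1.958 = 56.2; c'Δl = 10.77; W sinα = -15.0
Slice 2: Δl = 1.4/cos(-6.7°) = 1.410 m; N'_2 = 121·cos(-6.7°) − 22·1.410 = 89.2; c'Δl = 7.75; W sinα = -14.1
Slice 3: Δl = 3.0/cos3.0° = 3.004 m; N'_3 = 307·cos3.0° − 25·3.004 = 231.5; c'Δl = 16.52; W sinα = 16.1
Slice 4: Δl = 2.3/cos14.7° = 2.378 m; N'_4 = 219·cos14.7° − 7·2.378 = 195.2; c'Δl = 13.08; W sinα = 55.6
Slice 5: Δl = 1.7/cos24.0° = 1.861 m; N'_5 = 141·cos24.0° − 32·1.861 = 69.3; c'Δl = 10.23; W sinα = 57.3
Slice 6: Δl = 3.0/cos35.9° = 3.704 m; N'_6 = 176·cos35.9° − 15·3.704 = 87.0; c'Δl = 20.37; W sinα = 103.2
Slice 7: Δl = 1.7/cos49.9° = 2.639 m; N'_7 = 34·cos49.9° − 2·2.639 = 16.6; c'Δl = 14.52; W sinα = 26.0
Σc'Δl = 93.2 kN/m; ΣN' = 745.0 kN/m; ΣW sinα = 229.1 kN/m
Resisting = 93.2 + 745.0·tan26.8° = 93.2 + 376.3 = 469.6 kN/m
FS = 469.6 / 229.1 = 2.050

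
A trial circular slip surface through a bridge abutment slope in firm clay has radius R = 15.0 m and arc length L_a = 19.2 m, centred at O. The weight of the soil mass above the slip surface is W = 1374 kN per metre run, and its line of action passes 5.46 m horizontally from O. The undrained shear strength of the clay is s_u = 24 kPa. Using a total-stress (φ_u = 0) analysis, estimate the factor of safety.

FS = 0.92

Taking moments about the centre O, the resisting moment is provided by the undrained shear strength acting along the arc:
M_R = s_u·L_a·R = 24·19.20·15.0 = 6912.0 kN·m/m
M_D = W·d = 1374·5.46 = 7502.0 kN·m/m
FS = M_R / M_D = 6912.0 / 7502.0 = 0.921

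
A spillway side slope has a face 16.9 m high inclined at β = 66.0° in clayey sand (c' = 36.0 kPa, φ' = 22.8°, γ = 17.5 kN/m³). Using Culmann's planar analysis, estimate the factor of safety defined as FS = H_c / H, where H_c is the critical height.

FS = 1.51

H_c = (4c'/γ) · sinβ cosφ' / [1 − cos(β − φ')]
    = (4·36.0/17.5) · sin66.0°·cos22.8° / [1 − cos43.2°]
    = 8.229 · 0.8422 / 0.2710 = 25.57 m
FS = H_c / H = 25.57 / 16.9 = 1.513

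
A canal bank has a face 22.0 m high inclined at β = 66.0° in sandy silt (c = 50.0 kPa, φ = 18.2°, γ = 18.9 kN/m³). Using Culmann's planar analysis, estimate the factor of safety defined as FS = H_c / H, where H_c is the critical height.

FS = 1.27

H_c = (4c/γ) · sinβ cosφ / [1 − cos(β − φ)]
    = (4·50.0/18.9) · sin66.0°·cos18.2° / [1 − cos47.8°]
    = 10.582 · 0.8678 / 0.3283 = 27.97 m
FS = H_c / H = 27.97 / 22.0 = 1.272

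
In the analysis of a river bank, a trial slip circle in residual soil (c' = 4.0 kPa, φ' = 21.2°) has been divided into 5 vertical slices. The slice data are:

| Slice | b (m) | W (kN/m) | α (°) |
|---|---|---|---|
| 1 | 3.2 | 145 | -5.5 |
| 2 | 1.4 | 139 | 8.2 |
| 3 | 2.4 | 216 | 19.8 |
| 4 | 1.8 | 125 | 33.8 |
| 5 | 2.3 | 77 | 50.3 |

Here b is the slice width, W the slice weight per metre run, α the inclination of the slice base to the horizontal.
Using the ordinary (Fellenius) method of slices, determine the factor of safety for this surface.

FS = 1.44

Ordinary method of slices: FS = Σ[c'·Δl_i + (W_i cosα_i)·tanφ'] / Σ W_i sinα_i, with Δl_i = b_i / cosα_i.
Slice 1: Δl = 3.2/cos(-5.5°) = 3.215 m; N'_1 = 145·cos(-5.5°) = 144.3; c'Δl = 12.86; W sinα = -13.9
Slice 2: Δl = 1.4/cos8.2° = 1.414 m; N'_2 = 139·cos8.2° = 137.6; c'Δl = 5.66; W sinα = 19.8
Slice 3: Δl = 2.4/cos19.8° = 2.551 m; N'_3 = 216·cos19.8° = 203.2; c'Δl = 10.20; W sinα = 73.2
Slice 4: Δl = 1.8/cos33.8° = 2.166 m; N'_4 = 125·cos33.8° = 103.9; c'Δl = 8.66; W sinα = 69.5
Slice 5: Δl = 2.3/cos50.3° = 3.601 m; N'_5 = 77·cos50.3° = 49.2; c'Δl = 14.40; W sinα = 59.2
Σc'Δl = 51.8 kN/m; ΣN' = 638.2 kN/m; ΣW sinα = 207.9 kN/m
Resisting = 51.8 + 638.2·tan21.2° = 51.8 + 247.5 = 299.3 kN/m
FS = 299.3 / 207.9 = 1.440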